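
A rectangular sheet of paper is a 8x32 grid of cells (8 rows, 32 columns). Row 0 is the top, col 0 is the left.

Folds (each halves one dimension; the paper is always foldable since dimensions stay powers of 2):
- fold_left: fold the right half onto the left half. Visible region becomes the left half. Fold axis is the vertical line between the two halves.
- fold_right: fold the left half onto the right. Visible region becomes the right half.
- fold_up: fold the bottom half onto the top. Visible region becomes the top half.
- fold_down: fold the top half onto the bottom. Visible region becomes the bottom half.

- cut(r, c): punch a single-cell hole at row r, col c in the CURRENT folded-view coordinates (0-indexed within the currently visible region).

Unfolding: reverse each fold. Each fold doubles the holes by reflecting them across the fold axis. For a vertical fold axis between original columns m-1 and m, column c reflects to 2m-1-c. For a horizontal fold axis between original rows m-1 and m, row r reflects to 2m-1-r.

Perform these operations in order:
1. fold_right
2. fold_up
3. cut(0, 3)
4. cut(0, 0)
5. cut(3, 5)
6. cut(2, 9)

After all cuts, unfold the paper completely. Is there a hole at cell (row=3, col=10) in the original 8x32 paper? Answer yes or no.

Answer: yes

Derivation:
Op 1 fold_right: fold axis v@16; visible region now rows[0,8) x cols[16,32) = 8x16
Op 2 fold_up: fold axis h@4; visible region now rows[0,4) x cols[16,32) = 4x16
Op 3 cut(0, 3): punch at orig (0,19); cuts so far [(0, 19)]; region rows[0,4) x cols[16,32) = 4x16
Op 4 cut(0, 0): punch at orig (0,16); cuts so far [(0, 16), (0, 19)]; region rows[0,4) x cols[16,32) = 4x16
Op 5 cut(3, 5): punch at orig (3,21); cuts so far [(0, 16), (0, 19), (3, 21)]; region rows[0,4) x cols[16,32) = 4x16
Op 6 cut(2, 9): punch at orig (2,25); cuts so far [(0, 16), (0, 19), (2, 25), (3, 21)]; region rows[0,4) x cols[16,32) = 4x16
Unfold 1 (reflect across h@4): 8 holes -> [(0, 16), (0, 19), (2, 25), (3, 21), (4, 21), (5, 25), (7, 16), (7, 19)]
Unfold 2 (reflect across v@16): 16 holes -> [(0, 12), (0, 15), (0, 16), (0, 19), (2, 6), (2, 25), (3, 10), (3, 21), (4, 10), (4, 21), (5, 6), (5, 25), (7, 12), (7, 15), (7, 16), (7, 19)]
Holes: [(0, 12), (0, 15), (0, 16), (0, 19), (2, 6), (2, 25), (3, 10), (3, 21), (4, 10), (4, 21), (5, 6), (5, 25), (7, 12), (7, 15), (7, 16), (7, 19)]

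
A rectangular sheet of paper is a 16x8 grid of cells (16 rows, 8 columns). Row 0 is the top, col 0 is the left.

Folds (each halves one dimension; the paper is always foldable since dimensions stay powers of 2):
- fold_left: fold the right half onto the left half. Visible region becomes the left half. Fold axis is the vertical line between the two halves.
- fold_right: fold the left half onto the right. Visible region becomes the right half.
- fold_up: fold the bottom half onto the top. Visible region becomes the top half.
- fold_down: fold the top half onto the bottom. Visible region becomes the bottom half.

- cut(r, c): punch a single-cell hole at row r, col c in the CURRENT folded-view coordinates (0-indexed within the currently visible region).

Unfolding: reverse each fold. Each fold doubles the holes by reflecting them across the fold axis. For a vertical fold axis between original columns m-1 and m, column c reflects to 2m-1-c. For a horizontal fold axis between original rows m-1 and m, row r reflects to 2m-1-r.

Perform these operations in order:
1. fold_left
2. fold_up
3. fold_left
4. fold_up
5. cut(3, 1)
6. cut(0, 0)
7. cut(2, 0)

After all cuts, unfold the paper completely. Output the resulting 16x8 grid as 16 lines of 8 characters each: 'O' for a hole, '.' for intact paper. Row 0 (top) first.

Answer: O..OO..O
........
O..OO..O
.OO..OO.
.OO..OO.
O..OO..O
........
O..OO..O
O..OO..O
........
O..OO..O
.OO..OO.
.OO..OO.
O..OO..O
........
O..OO..O

Derivation:
Op 1 fold_left: fold axis v@4; visible region now rows[0,16) x cols[0,4) = 16x4
Op 2 fold_up: fold axis h@8; visible region now rows[0,8) x cols[0,4) = 8x4
Op 3 fold_left: fold axis v@2; visible region now rows[0,8) x cols[0,2) = 8x2
Op 4 fold_up: fold axis h@4; visible region now rows[0,4) x cols[0,2) = 4x2
Op 5 cut(3, 1): punch at orig (3,1); cuts so far [(3, 1)]; region rows[0,4) x cols[0,2) = 4x2
Op 6 cut(0, 0): punch at orig (0,0); cuts so far [(0, 0), (3, 1)]; region rows[0,4) x cols[0,2) = 4x2
Op 7 cut(2, 0): punch at orig (2,0); cuts so far [(0, 0), (2, 0), (3, 1)]; region rows[0,4) x cols[0,2) = 4x2
Unfold 1 (reflect across h@4): 6 holes -> [(0, 0), (2, 0), (3, 1), (4, 1), (5, 0), (7, 0)]
Unfold 2 (reflect across v@2): 12 holes -> [(0, 0), (0, 3), (2, 0), (2, 3), (3, 1), (3, 2), (4, 1), (4, 2), (5, 0), (5, 3), (7, 0), (7, 3)]
Unfold 3 (reflect across h@8): 24 holes -> [(0, 0), (0, 3), (2, 0), (2, 3), (3, 1), (3, 2), (4, 1), (4, 2), (5, 0), (5, 3), (7, 0), (7, 3), (8, 0), (8, 3), (10, 0), (10, 3), (11, 1), (11, 2), (12, 1), (12, 2), (13, 0), (13, 3), (15, 0), (15, 3)]
Unfold 4 (reflect across v@4): 48 holes -> [(0, 0), (0, 3), (0, 4), (0, 7), (2, 0), (2, 3), (2, 4), (2, 7), (3, 1), (3, 2), (3, 5), (3, 6), (4, 1), (4, 2), (4, 5), (4, 6), (5, 0), (5, 3), (5, 4), (5, 7), (7, 0), (7, 3), (7, 4), (7, 7), (8, 0), (8, 3), (8, 4), (8, 7), (10, 0), (10, 3), (10, 4), (10, 7), (11, 1), (11, 2), (11, 5), (11, 6), (12, 1), (12, 2), (12, 5), (12, 6), (13, 0), (13, 3), (13, 4), (13, 7), (15, 0), (15, 3), (15, 4), (15, 7)]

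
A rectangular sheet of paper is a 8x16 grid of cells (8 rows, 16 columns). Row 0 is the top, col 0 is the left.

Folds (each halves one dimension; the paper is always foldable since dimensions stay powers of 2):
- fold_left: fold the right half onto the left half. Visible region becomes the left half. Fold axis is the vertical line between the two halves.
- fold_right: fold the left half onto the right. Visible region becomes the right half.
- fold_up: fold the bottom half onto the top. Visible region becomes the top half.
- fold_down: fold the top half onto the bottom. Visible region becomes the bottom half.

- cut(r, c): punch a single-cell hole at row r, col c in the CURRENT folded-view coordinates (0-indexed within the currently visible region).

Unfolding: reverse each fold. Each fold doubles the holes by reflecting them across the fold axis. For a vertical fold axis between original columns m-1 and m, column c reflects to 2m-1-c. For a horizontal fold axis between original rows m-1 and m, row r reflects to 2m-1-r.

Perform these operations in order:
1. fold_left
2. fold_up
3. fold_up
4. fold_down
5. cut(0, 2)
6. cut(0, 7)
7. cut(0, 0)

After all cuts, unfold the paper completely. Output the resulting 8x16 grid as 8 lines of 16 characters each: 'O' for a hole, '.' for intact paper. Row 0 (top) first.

Op 1 fold_left: fold axis v@8; visible region now rows[0,8) x cols[0,8) = 8x8
Op 2 fold_up: fold axis h@4; visible region now rows[0,4) x cols[0,8) = 4x8
Op 3 fold_up: fold axis h@2; visible region now rows[0,2) x cols[0,8) = 2x8
Op 4 fold_down: fold axis h@1; visible region now rows[1,2) x cols[0,8) = 1x8
Op 5 cut(0, 2): punch at orig (1,2); cuts so far [(1, 2)]; region rows[1,2) x cols[0,8) = 1x8
Op 6 cut(0, 7): punch at orig (1,7); cuts so far [(1, 2), (1, 7)]; region rows[1,2) x cols[0,8) = 1x8
Op 7 cut(0, 0): punch at orig (1,0); cuts so far [(1, 0), (1, 2), (1, 7)]; region rows[1,2) x cols[0,8) = 1x8
Unfold 1 (reflect across h@1): 6 holes -> [(0, 0), (0, 2), (0, 7), (1, 0), (1, 2), (1, 7)]
Unfold 2 (reflect across h@2): 12 holes -> [(0, 0), (0, 2), (0, 7), (1, 0), (1, 2), (1, 7), (2, 0), (2, 2), (2, 7), (3, 0), (3, 2), (3, 7)]
Unfold 3 (reflect across h@4): 24 holes -> [(0, 0), (0, 2), (0, 7), (1, 0), (1, 2), (1, 7), (2, 0), (2, 2), (2, 7), (3, 0), (3, 2), (3, 7), (4, 0), (4, 2), (4, 7), (5, 0), (5, 2), (5, 7), (6, 0), (6, 2), (6, 7), (7, 0), (7, 2), (7, 7)]
Unfold 4 (reflect across v@8): 48 holes -> [(0, 0), (0, 2), (0, 7), (0, 8), (0, 13), (0, 15), (1, 0), (1, 2), (1, 7), (1, 8), (1, 13), (1, 15), (2, 0), (2, 2), (2, 7), (2, 8), (2, 13), (2, 15), (3, 0), (3, 2), (3, 7), (3, 8), (3, 13), (3, 15), (4, 0), (4, 2), (4, 7), (4, 8), (4, 13), (4, 15), (5, 0), (5, 2), (5, 7), (5, 8), (5, 13), (5, 15), (6, 0), (6, 2), (6, 7), (6, 8), (6, 13), (6, 15), (7, 0), (7, 2), (7, 7), (7, 8), (7, 13), (7, 15)]

Answer: O.O....OO....O.O
O.O....OO....O.O
O.O....OO....O.O
O.O....OO....O.O
O.O....OO....O.O
O.O....OO....O.O
O.O....OO....O.O
O.O....OO....O.O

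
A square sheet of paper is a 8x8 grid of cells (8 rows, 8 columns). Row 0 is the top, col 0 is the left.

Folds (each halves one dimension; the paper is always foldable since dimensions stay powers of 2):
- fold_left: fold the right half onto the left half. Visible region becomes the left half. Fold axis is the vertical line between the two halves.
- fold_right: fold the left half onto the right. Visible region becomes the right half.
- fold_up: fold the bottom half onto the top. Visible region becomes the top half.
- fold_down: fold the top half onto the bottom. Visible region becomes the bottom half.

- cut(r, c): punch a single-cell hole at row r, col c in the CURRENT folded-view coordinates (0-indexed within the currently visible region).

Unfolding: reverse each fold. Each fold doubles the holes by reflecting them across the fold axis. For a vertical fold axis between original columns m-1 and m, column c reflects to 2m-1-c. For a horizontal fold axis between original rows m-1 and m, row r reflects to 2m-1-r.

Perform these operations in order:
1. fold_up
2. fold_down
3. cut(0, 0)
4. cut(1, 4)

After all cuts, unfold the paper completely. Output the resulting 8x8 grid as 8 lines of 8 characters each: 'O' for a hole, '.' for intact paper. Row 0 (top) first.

Answer: ....O...
O.......
O.......
....O...
....O...
O.......
O.......
....O...

Derivation:
Op 1 fold_up: fold axis h@4; visible region now rows[0,4) x cols[0,8) = 4x8
Op 2 fold_down: fold axis h@2; visible region now rows[2,4) x cols[0,8) = 2x8
Op 3 cut(0, 0): punch at orig (2,0); cuts so far [(2, 0)]; region rows[2,4) x cols[0,8) = 2x8
Op 4 cut(1, 4): punch at orig (3,4); cuts so far [(2, 0), (3, 4)]; region rows[2,4) x cols[0,8) = 2x8
Unfold 1 (reflect across h@2): 4 holes -> [(0, 4), (1, 0), (2, 0), (3, 4)]
Unfold 2 (reflect across h@4): 8 holes -> [(0, 4), (1, 0), (2, 0), (3, 4), (4, 4), (5, 0), (6, 0), (7, 4)]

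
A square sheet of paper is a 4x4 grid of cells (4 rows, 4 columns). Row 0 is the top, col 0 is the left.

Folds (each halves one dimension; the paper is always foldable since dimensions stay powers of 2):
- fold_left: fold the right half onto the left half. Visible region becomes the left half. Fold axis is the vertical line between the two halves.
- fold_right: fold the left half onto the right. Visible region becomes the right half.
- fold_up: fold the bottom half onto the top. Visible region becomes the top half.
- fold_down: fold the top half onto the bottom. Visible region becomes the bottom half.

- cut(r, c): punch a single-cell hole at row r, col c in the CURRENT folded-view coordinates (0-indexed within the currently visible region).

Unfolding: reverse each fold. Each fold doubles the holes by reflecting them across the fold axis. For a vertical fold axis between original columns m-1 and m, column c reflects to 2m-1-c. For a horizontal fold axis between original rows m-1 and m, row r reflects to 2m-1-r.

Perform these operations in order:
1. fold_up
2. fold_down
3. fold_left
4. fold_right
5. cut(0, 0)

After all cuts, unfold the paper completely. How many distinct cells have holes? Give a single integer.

Op 1 fold_up: fold axis h@2; visible region now rows[0,2) x cols[0,4) = 2x4
Op 2 fold_down: fold axis h@1; visible region now rows[1,2) x cols[0,4) = 1x4
Op 3 fold_left: fold axis v@2; visible region now rows[1,2) x cols[0,2) = 1x2
Op 4 fold_right: fold axis v@1; visible region now rows[1,2) x cols[1,2) = 1x1
Op 5 cut(0, 0): punch at orig (1,1); cuts so far [(1, 1)]; region rows[1,2) x cols[1,2) = 1x1
Unfold 1 (reflect across v@1): 2 holes -> [(1, 0), (1, 1)]
Unfold 2 (reflect across v@2): 4 holes -> [(1, 0), (1, 1), (1, 2), (1, 3)]
Unfold 3 (reflect across h@1): 8 holes -> [(0, 0), (0, 1), (0, 2), (0, 3), (1, 0), (1, 1), (1, 2), (1, 3)]
Unfold 4 (reflect across h@2): 16 holes -> [(0, 0), (0, 1), (0, 2), (0, 3), (1, 0), (1, 1), (1, 2), (1, 3), (2, 0), (2, 1), (2, 2), (2, 3), (3, 0), (3, 1), (3, 2), (3, 3)]

Answer: 16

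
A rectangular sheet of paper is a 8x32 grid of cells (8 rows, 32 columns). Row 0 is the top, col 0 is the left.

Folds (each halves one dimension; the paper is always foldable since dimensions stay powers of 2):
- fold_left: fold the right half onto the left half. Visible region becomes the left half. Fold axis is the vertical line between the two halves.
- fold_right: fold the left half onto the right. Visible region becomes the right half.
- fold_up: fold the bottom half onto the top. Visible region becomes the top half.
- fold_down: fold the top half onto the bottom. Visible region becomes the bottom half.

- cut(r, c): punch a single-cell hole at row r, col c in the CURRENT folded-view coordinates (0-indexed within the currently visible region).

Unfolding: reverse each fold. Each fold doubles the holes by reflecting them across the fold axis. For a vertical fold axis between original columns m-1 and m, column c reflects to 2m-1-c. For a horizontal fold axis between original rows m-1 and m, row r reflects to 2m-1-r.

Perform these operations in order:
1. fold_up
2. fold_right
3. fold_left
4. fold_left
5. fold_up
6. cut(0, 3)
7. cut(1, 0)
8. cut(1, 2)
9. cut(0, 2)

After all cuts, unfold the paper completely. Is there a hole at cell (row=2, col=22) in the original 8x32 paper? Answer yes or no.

Op 1 fold_up: fold axis h@4; visible region now rows[0,4) x cols[0,32) = 4x32
Op 2 fold_right: fold axis v@16; visible region now rows[0,4) x cols[16,32) = 4x16
Op 3 fold_left: fold axis v@24; visible region now rows[0,4) x cols[16,24) = 4x8
Op 4 fold_left: fold axis v@20; visible region now rows[0,4) x cols[16,20) = 4x4
Op 5 fold_up: fold axis h@2; visible region now rows[0,2) x cols[16,20) = 2x4
Op 6 cut(0, 3): punch at orig (0,19); cuts so far [(0, 19)]; region rows[0,2) x cols[16,20) = 2x4
Op 7 cut(1, 0): punch at orig (1,16); cuts so far [(0, 19), (1, 16)]; region rows[0,2) x cols[16,20) = 2x4
Op 8 cut(1, 2): punch at orig (1,18); cuts so far [(0, 19), (1, 16), (1, 18)]; region rows[0,2) x cols[16,20) = 2x4
Op 9 cut(0, 2): punch at orig (0,18); cuts so far [(0, 18), (0, 19), (1, 16), (1, 18)]; region rows[0,2) x cols[16,20) = 2x4
Unfold 1 (reflect across h@2): 8 holes -> [(0, 18), (0, 19), (1, 16), (1, 18), (2, 16), (2, 18), (3, 18), (3, 19)]
Unfold 2 (reflect across v@20): 16 holes -> [(0, 18), (0, 19), (0, 20), (0, 21), (1, 16), (1, 18), (1, 21), (1, 23), (2, 16), (2, 18), (2, 21), (2, 23), (3, 18), (3, 19), (3, 20), (3, 21)]
Unfold 3 (reflect across v@24): 32 holes -> [(0, 18), (0, 19), (0, 20), (0, 21), (0, 26), (0, 27), (0, 28), (0, 29), (1, 16), (1, 18), (1, 21), (1, 23), (1, 24), (1, 26), (1, 29), (1, 31), (2, 16), (2, 18), (2, 21), (2, 23), (2, 24), (2, 26), (2, 29), (2, 31), (3, 18), (3, 19), (3, 20), (3, 21), (3, 26), (3, 27), (3, 28), (3, 29)]
Unfold 4 (reflect across v@16): 64 holes -> [(0, 2), (0, 3), (0, 4), (0, 5), (0, 10), (0, 11), (0, 12), (0, 13), (0, 18), (0, 19), (0, 20), (0, 21), (0, 26), (0, 27), (0, 28), (0, 29), (1, 0), (1, 2), (1, 5), (1, 7), (1, 8), (1, 10), (1, 13), (1, 15), (1, 16), (1, 18), (1, 21), (1, 23), (1, 24), (1, 26), (1, 29), (1, 31), (2, 0), (2, 2), (2, 5), (2, 7), (2, 8), (2, 10), (2, 13), (2, 15), (2, 16), (2, 18), (2, 21), (2, 23), (2, 24), (2, 26), (2, 29), (2, 31), (3, 2), (3, 3), (3, 4), (3, 5), (3, 10), (3, 11), (3, 12), (3, 13), (3, 18), (3, 19), (3, 20), (3, 21), (3, 26), (3, 27), (3, 28), (3, 29)]
Unfold 5 (reflect across h@4): 128 holes -> [(0, 2), (0, 3), (0, 4), (0, 5), (0, 10), (0, 11), (0, 12), (0, 13), (0, 18), (0, 19), (0, 20), (0, 21), (0, 26), (0, 27), (0, 28), (0, 29), (1, 0), (1, 2), (1, 5), (1, 7), (1, 8), (1, 10), (1, 13), (1, 15), (1, 16), (1, 18), (1, 21), (1, 23), (1, 24), (1, 26), (1, 29), (1, 31), (2, 0), (2, 2), (2, 5), (2, 7), (2, 8), (2, 10), (2, 13), (2, 15), (2, 16), (2, 18), (2, 21), (2, 23), (2, 24), (2, 26), (2, 29), (2, 31), (3, 2), (3, 3), (3, 4), (3, 5), (3, 10), (3, 11), (3, 12), (3, 13), (3, 18), (3, 19), (3, 20), (3, 21), (3, 26), (3, 27), (3, 28), (3, 29), (4, 2), (4, 3), (4, 4), (4, 5), (4, 10), (4, 11), (4, 12), (4, 13), (4, 18), (4, 19), (4, 20), (4, 21), (4, 26), (4, 27), (4, 28), (4, 29), (5, 0), (5, 2), (5, 5), (5, 7), (5, 8), (5, 10), (5, 13), (5, 15), (5, 16), (5, 18), (5, 21), (5, 23), (5, 24), (5, 26), (5, 29), (5, 31), (6, 0), (6, 2), (6, 5), (6, 7), (6, 8), (6, 10), (6, 13), (6, 15), (6, 16), (6, 18), (6, 21), (6, 23), (6, 24), (6, 26), (6, 29), (6, 31), (7, 2), (7, 3), (7, 4), (7, 5), (7, 10), (7, 11), (7, 12), (7, 13), (7, 18), (7, 19), (7, 20), (7, 21), (7, 26), (7, 27), (7, 28), (7, 29)]
Holes: [(0, 2), (0, 3), (0, 4), (0, 5), (0, 10), (0, 11), (0, 12), (0, 13), (0, 18), (0, 19), (0, 20), (0, 21), (0, 26), (0, 27), (0, 28), (0, 29), (1, 0), (1, 2), (1, 5), (1, 7), (1, 8), (1, 10), (1, 13), (1, 15), (1, 16), (1, 18), (1, 21), (1, 23), (1, 24), (1, 26), (1, 29), (1, 31), (2, 0), (2, 2), (2, 5), (2, 7), (2, 8), (2, 10), (2, 13), (2, 15), (2, 16), (2, 18), (2, 21), (2, 23), (2, 24), (2, 26), (2, 29), (2, 31), (3, 2), (3, 3), (3, 4), (3, 5), (3, 10), (3, 11), (3, 12), (3, 13), (3, 18), (3, 19), (3, 20), (3, 21), (3, 26), (3, 27), (3, 28), (3, 29), (4, 2), (4, 3), (4, 4), (4, 5), (4, 10), (4, 11), (4, 12), (4, 13), (4, 18), (4, 19), (4, 20), (4, 21), (4, 26), (4, 27), (4, 28), (4, 29), (5, 0), (5, 2), (5, 5), (5, 7), (5, 8), (5, 10), (5, 13), (5, 15), (5, 16), (5, 18), (5, 21), (5, 23), (5, 24), (5, 26), (5, 29), (5, 31), (6, 0), (6, 2), (6, 5), (6, 7), (6, 8), (6, 10), (6, 13), (6, 15), (6, 16), (6, 18), (6, 21), (6, 23), (6, 24), (6, 26), (6, 29), (6, 31), (7, 2), (7, 3), (7, 4), (7, 5), (7, 10), (7, 11), (7, 12), (7, 13), (7, 18), (7, 19), (7, 20), (7, 21), (7, 26), (7, 27), (7, 28), (7, 29)]

Answer: no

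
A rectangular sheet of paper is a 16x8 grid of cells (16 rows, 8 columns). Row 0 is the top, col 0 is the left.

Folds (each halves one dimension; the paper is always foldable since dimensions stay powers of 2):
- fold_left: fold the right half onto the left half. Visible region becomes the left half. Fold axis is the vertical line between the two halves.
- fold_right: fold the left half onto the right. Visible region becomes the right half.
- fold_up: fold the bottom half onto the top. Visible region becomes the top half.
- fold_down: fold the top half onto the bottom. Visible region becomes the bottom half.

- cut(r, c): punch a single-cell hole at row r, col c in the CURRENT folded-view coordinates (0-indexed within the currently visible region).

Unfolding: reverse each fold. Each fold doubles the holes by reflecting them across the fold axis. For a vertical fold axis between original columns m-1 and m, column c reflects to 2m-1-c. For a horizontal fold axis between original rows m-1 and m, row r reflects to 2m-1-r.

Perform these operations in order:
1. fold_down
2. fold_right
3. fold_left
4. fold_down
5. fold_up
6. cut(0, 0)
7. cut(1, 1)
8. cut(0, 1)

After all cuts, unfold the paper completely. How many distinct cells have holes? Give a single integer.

Op 1 fold_down: fold axis h@8; visible region now rows[8,16) x cols[0,8) = 8x8
Op 2 fold_right: fold axis v@4; visible region now rows[8,16) x cols[4,8) = 8x4
Op 3 fold_left: fold axis v@6; visible region now rows[8,16) x cols[4,6) = 8x2
Op 4 fold_down: fold axis h@12; visible region now rows[12,16) x cols[4,6) = 4x2
Op 5 fold_up: fold axis h@14; visible region now rows[12,14) x cols[4,6) = 2x2
Op 6 cut(0, 0): punch at orig (12,4); cuts so far [(12, 4)]; region rows[12,14) x cols[4,6) = 2x2
Op 7 cut(1, 1): punch at orig (13,5); cuts so far [(12, 4), (13, 5)]; region rows[12,14) x cols[4,6) = 2x2
Op 8 cut(0, 1): punch at orig (12,5); cuts so far [(12, 4), (12, 5), (13, 5)]; region rows[12,14) x cols[4,6) = 2x2
Unfold 1 (reflect across h@14): 6 holes -> [(12, 4), (12, 5), (13, 5), (14, 5), (15, 4), (15, 5)]
Unfold 2 (reflect across h@12): 12 holes -> [(8, 4), (8, 5), (9, 5), (10, 5), (11, 4), (11, 5), (12, 4), (12, 5), (13, 5), (14, 5), (15, 4), (15, 5)]
Unfold 3 (reflect across v@6): 24 holes -> [(8, 4), (8, 5), (8, 6), (8, 7), (9, 5), (9, 6), (10, 5), (10, 6), (11, 4), (11, 5), (11, 6), (11, 7), (12, 4), (12, 5), (12, 6), (12, 7), (13, 5), (13, 6), (14, 5), (14, 6), (15, 4), (15, 5), (15, 6), (15, 7)]
Unfold 4 (reflect across v@4): 48 holes -> [(8, 0), (8, 1), (8, 2), (8, 3), (8, 4), (8, 5), (8, 6), (8, 7), (9, 1), (9, 2), (9, 5), (9, 6), (10, 1), (10, 2), (10, 5), (10, 6), (11, 0), (11, 1), (11, 2), (11, 3), (11, 4), (11, 5), (11, 6), (11, 7), (12, 0), (12, 1), (12, 2), (12, 3), (12, 4), (12, 5), (12, 6), (12, 7), (13, 1), (13, 2), (13, 5), (13, 6), (14, 1), (14, 2), (14, 5), (14, 6), (15, 0), (15, 1), (15, 2), (15, 3), (15, 4), (15, 5), (15, 6), (15, 7)]
Unfold 5 (reflect across h@8): 96 holes -> [(0, 0), (0, 1), (0, 2), (0, 3), (0, 4), (0, 5), (0, 6), (0, 7), (1, 1), (1, 2), (1, 5), (1, 6), (2, 1), (2, 2), (2, 5), (2, 6), (3, 0), (3, 1), (3, 2), (3, 3), (3, 4), (3, 5), (3, 6), (3, 7), (4, 0), (4, 1), (4, 2), (4, 3), (4, 4), (4, 5), (4, 6), (4, 7), (5, 1), (5, 2), (5, 5), (5, 6), (6, 1), (6, 2), (6, 5), (6, 6), (7, 0), (7, 1), (7, 2), (7, 3), (7, 4), (7, 5), (7, 6), (7, 7), (8, 0), (8, 1), (8, 2), (8, 3), (8, 4), (8, 5), (8, 6), (8, 7), (9, 1), (9, 2), (9, 5), (9, 6), (10, 1), (10, 2), (10, 5), (10, 6), (11, 0), (11, 1), (11, 2), (11, 3), (11, 4), (11, 5), (11, 6), (11, 7), (12, 0), (12, 1), (12, 2), (12, 3), (12, 4), (12, 5), (12, 6), (12, 7), (13, 1), (13, 2), (13, 5), (13, 6), (14, 1), (14, 2), (14, 5), (14, 6), (15, 0), (15, 1), (15, 2), (15, 3), (15, 4), (15, 5), (15, 6), (15, 7)]

Answer: 96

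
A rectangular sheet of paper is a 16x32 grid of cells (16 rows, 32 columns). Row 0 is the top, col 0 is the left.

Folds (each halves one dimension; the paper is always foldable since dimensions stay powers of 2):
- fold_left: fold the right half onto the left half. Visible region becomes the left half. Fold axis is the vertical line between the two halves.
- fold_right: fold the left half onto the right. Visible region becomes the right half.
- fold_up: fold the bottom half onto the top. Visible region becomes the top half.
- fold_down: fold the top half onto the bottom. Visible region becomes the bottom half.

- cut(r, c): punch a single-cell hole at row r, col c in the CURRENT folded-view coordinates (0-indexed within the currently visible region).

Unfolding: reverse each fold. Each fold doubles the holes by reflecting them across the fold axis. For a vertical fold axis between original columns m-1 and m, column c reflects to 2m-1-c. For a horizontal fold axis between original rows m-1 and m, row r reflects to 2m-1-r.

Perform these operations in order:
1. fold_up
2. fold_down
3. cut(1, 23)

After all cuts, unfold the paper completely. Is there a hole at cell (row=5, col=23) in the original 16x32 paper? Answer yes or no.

Op 1 fold_up: fold axis h@8; visible region now rows[0,8) x cols[0,32) = 8x32
Op 2 fold_down: fold axis h@4; visible region now rows[4,8) x cols[0,32) = 4x32
Op 3 cut(1, 23): punch at orig (5,23); cuts so far [(5, 23)]; region rows[4,8) x cols[0,32) = 4x32
Unfold 1 (reflect across h@4): 2 holes -> [(2, 23), (5, 23)]
Unfold 2 (reflect across h@8): 4 holes -> [(2, 23), (5, 23), (10, 23), (13, 23)]
Holes: [(2, 23), (5, 23), (10, 23), (13, 23)]

Answer: yes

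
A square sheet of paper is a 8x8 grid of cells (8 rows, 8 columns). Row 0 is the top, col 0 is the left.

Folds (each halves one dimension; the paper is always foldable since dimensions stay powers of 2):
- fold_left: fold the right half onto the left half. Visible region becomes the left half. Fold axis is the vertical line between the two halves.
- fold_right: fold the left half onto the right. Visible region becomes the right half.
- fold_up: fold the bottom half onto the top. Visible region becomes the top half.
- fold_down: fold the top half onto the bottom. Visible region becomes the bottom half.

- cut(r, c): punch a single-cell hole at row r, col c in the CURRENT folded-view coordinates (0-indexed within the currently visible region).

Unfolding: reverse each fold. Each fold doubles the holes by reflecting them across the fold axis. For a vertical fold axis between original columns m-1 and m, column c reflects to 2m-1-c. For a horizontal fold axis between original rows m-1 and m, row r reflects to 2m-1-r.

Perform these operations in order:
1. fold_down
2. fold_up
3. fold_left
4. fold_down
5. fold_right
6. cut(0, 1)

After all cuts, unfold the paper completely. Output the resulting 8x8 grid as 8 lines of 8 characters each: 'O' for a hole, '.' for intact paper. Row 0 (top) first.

Answer: O..OO..O
O..OO..O
O..OO..O
O..OO..O
O..OO..O
O..OO..O
O..OO..O
O..OO..O

Derivation:
Op 1 fold_down: fold axis h@4; visible region now rows[4,8) x cols[0,8) = 4x8
Op 2 fold_up: fold axis h@6; visible region now rows[4,6) x cols[0,8) = 2x8
Op 3 fold_left: fold axis v@4; visible region now rows[4,6) x cols[0,4) = 2x4
Op 4 fold_down: fold axis h@5; visible region now rows[5,6) x cols[0,4) = 1x4
Op 5 fold_right: fold axis v@2; visible region now rows[5,6) x cols[2,4) = 1x2
Op 6 cut(0, 1): punch at orig (5,3); cuts so far [(5, 3)]; region rows[5,6) x cols[2,4) = 1x2
Unfold 1 (reflect across v@2): 2 holes -> [(5, 0), (5, 3)]
Unfold 2 (reflect across h@5): 4 holes -> [(4, 0), (4, 3), (5, 0), (5, 3)]
Unfold 3 (reflect across v@4): 8 holes -> [(4, 0), (4, 3), (4, 4), (4, 7), (5, 0), (5, 3), (5, 4), (5, 7)]
Unfold 4 (reflect across h@6): 16 holes -> [(4, 0), (4, 3), (4, 4), (4, 7), (5, 0), (5, 3), (5, 4), (5, 7), (6, 0), (6, 3), (6, 4), (6, 7), (7, 0), (7, 3), (7, 4), (7, 7)]
Unfold 5 (reflect across h@4): 32 holes -> [(0, 0), (0, 3), (0, 4), (0, 7), (1, 0), (1, 3), (1, 4), (1, 7), (2, 0), (2, 3), (2, 4), (2, 7), (3, 0), (3, 3), (3, 4), (3, 7), (4, 0), (4, 3), (4, 4), (4, 7), (5, 0), (5, 3), (5, 4), (5, 7), (6, 0), (6, 3), (6, 4), (6, 7), (7, 0), (7, 3), (7, 4), (7, 7)]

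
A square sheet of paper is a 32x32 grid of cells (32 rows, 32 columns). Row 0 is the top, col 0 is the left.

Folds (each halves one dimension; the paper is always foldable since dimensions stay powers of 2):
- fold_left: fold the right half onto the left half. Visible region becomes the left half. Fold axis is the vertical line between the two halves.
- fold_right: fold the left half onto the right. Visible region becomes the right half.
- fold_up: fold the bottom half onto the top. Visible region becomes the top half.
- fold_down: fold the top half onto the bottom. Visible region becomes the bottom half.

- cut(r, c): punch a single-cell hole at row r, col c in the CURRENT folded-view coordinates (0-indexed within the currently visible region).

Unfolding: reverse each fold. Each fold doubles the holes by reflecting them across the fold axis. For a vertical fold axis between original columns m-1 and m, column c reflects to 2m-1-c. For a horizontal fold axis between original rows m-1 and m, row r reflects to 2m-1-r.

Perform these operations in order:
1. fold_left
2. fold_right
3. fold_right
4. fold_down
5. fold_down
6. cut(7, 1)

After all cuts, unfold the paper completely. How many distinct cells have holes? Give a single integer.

Op 1 fold_left: fold axis v@16; visible region now rows[0,32) x cols[0,16) = 32x16
Op 2 fold_right: fold axis v@8; visible region now rows[0,32) x cols[8,16) = 32x8
Op 3 fold_right: fold axis v@12; visible region now rows[0,32) x cols[12,16) = 32x4
Op 4 fold_down: fold axis h@16; visible region now rows[16,32) x cols[12,16) = 16x4
Op 5 fold_down: fold axis h@24; visible region now rows[24,32) x cols[12,16) = 8x4
Op 6 cut(7, 1): punch at orig (31,13); cuts so far [(31, 13)]; region rows[24,32) x cols[12,16) = 8x4
Unfold 1 (reflect across h@24): 2 holes -> [(16, 13), (31, 13)]
Unfold 2 (reflect across h@16): 4 holes -> [(0, 13), (15, 13), (16, 13), (31, 13)]
Unfold 3 (reflect across v@12): 8 holes -> [(0, 10), (0, 13), (15, 10), (15, 13), (16, 10), (16, 13), (31, 10), (31, 13)]
Unfold 4 (reflect across v@8): 16 holes -> [(0, 2), (0, 5), (0, 10), (0, 13), (15, 2), (15, 5), (15, 10), (15, 13), (16, 2), (16, 5), (16, 10), (16, 13), (31, 2), (31, 5), (31, 10), (31, 13)]
Unfold 5 (reflect across v@16): 32 holes -> [(0, 2), (0, 5), (0, 10), (0, 13), (0, 18), (0, 21), (0, 26), (0, 29), (15, 2), (15, 5), (15, 10), (15, 13), (15, 18), (15, 21), (15, 26), (15, 29), (16, 2), (16, 5), (16, 10), (16, 13), (16, 18), (16, 21), (16, 26), (16, 29), (31, 2), (31, 5), (31, 10), (31, 13), (31, 18), (31, 21), (31, 26), (31, 29)]

Answer: 32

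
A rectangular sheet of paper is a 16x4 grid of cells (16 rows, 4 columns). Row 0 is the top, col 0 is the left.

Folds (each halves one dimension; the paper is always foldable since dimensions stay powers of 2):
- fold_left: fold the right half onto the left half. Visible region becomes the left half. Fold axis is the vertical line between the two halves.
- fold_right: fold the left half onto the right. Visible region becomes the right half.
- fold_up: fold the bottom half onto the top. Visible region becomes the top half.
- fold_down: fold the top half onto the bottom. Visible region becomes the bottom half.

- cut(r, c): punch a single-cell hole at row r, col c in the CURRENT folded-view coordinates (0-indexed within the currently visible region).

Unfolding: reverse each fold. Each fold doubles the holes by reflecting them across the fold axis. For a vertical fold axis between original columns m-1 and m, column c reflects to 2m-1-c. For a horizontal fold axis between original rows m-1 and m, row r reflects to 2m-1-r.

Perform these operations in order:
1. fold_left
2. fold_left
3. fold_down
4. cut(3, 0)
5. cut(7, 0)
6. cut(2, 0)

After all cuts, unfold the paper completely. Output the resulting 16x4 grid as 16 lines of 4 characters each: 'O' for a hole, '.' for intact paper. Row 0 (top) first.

Answer: OOOO
....
....
....
OOOO
OOOO
....
....
....
....
OOOO
OOOO
....
....
....
OOOO

Derivation:
Op 1 fold_left: fold axis v@2; visible region now rows[0,16) x cols[0,2) = 16x2
Op 2 fold_left: fold axis v@1; visible region now rows[0,16) x cols[0,1) = 16x1
Op 3 fold_down: fold axis h@8; visible region now rows[8,16) x cols[0,1) = 8x1
Op 4 cut(3, 0): punch at orig (11,0); cuts so far [(11, 0)]; region rows[8,16) x cols[0,1) = 8x1
Op 5 cut(7, 0): punch at orig (15,0); cuts so far [(11, 0), (15, 0)]; region rows[8,16) x cols[0,1) = 8x1
Op 6 cut(2, 0): punch at orig (10,0); cuts so far [(10, 0), (11, 0), (15, 0)]; region rows[8,16) x cols[0,1) = 8x1
Unfold 1 (reflect across h@8): 6 holes -> [(0, 0), (4, 0), (5, 0), (10, 0), (11, 0), (15, 0)]
Unfold 2 (reflect across v@1): 12 holes -> [(0, 0), (0, 1), (4, 0), (4, 1), (5, 0), (5, 1), (10, 0), (10, 1), (11, 0), (11, 1), (15, 0), (15, 1)]
Unfold 3 (reflect across v@2): 24 holes -> [(0, 0), (0, 1), (0, 2), (0, 3), (4, 0), (4, 1), (4, 2), (4, 3), (5, 0), (5, 1), (5, 2), (5, 3), (10, 0), (10, 1), (10, 2), (10, 3), (11, 0), (11, 1), (11, 2), (11, 3), (15, 0), (15, 1), (15, 2), (15, 3)]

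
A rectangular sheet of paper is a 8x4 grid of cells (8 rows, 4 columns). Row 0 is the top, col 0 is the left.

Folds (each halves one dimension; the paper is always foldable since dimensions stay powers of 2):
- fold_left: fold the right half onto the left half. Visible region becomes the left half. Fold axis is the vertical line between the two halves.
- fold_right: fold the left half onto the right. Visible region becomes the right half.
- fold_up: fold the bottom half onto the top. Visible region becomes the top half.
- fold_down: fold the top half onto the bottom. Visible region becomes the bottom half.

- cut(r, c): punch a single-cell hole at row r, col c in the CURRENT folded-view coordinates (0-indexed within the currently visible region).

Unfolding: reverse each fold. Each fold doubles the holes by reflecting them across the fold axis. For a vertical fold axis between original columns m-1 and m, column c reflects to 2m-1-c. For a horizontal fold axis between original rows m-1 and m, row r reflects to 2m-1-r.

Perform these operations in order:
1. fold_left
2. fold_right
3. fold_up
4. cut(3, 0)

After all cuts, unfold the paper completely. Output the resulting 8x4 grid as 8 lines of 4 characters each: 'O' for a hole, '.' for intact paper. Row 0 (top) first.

Op 1 fold_left: fold axis v@2; visible region now rows[0,8) x cols[0,2) = 8x2
Op 2 fold_right: fold axis v@1; visible region now rows[0,8) x cols[1,2) = 8x1
Op 3 fold_up: fold axis h@4; visible region now rows[0,4) x cols[1,2) = 4x1
Op 4 cut(3, 0): punch at orig (3,1); cuts so far [(3, 1)]; region rows[0,4) x cols[1,2) = 4x1
Unfold 1 (reflect across h@4): 2 holes -> [(3, 1), (4, 1)]
Unfold 2 (reflect across v@1): 4 holes -> [(3, 0), (3, 1), (4, 0), (4, 1)]
Unfold 3 (reflect across v@2): 8 holes -> [(3, 0), (3, 1), (3, 2), (3, 3), (4, 0), (4, 1), (4, 2), (4, 3)]

Answer: ....
....
....
OOOO
OOOO
....
....
....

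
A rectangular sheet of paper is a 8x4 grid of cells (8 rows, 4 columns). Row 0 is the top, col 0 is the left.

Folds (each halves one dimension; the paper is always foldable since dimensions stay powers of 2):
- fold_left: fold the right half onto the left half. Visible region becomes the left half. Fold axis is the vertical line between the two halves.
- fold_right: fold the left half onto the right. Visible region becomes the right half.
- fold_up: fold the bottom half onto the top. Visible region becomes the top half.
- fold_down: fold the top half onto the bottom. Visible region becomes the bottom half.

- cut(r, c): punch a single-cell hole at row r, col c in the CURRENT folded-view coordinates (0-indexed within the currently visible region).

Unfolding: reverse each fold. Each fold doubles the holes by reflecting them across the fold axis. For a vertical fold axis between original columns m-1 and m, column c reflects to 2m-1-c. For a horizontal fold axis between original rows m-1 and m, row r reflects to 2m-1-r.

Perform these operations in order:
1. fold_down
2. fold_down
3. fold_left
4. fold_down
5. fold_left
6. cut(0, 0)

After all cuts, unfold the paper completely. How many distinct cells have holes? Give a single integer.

Op 1 fold_down: fold axis h@4; visible region now rows[4,8) x cols[0,4) = 4x4
Op 2 fold_down: fold axis h@6; visible region now rows[6,8) x cols[0,4) = 2x4
Op 3 fold_left: fold axis v@2; visible region now rows[6,8) x cols[0,2) = 2x2
Op 4 fold_down: fold axis h@7; visible region now rows[7,8) x cols[0,2) = 1x2
Op 5 fold_left: fold axis v@1; visible region now rows[7,8) x cols[0,1) = 1x1
Op 6 cut(0, 0): punch at orig (7,0); cuts so far [(7, 0)]; region rows[7,8) x cols[0,1) = 1x1
Unfold 1 (reflect across v@1): 2 holes -> [(7, 0), (7, 1)]
Unfold 2 (reflect across h@7): 4 holes -> [(6, 0), (6, 1), (7, 0), (7, 1)]
Unfold 3 (reflect across v@2): 8 holes -> [(6, 0), (6, 1), (6, 2), (6, 3), (7, 0), (7, 1), (7, 2), (7, 3)]
Unfold 4 (reflect across h@6): 16 holes -> [(4, 0), (4, 1), (4, 2), (4, 3), (5, 0), (5, 1), (5, 2), (5, 3), (6, 0), (6, 1), (6, 2), (6, 3), (7, 0), (7, 1), (7, 2), (7, 3)]
Unfold 5 (reflect across h@4): 32 holes -> [(0, 0), (0, 1), (0, 2), (0, 3), (1, 0), (1, 1), (1, 2), (1, 3), (2, 0), (2, 1), (2, 2), (2, 3), (3, 0), (3, 1), (3, 2), (3, 3), (4, 0), (4, 1), (4, 2), (4, 3), (5, 0), (5, 1), (5, 2), (5, 3), (6, 0), (6, 1), (6, 2), (6, 3), (7, 0), (7, 1), (7, 2), (7, 3)]

Answer: 32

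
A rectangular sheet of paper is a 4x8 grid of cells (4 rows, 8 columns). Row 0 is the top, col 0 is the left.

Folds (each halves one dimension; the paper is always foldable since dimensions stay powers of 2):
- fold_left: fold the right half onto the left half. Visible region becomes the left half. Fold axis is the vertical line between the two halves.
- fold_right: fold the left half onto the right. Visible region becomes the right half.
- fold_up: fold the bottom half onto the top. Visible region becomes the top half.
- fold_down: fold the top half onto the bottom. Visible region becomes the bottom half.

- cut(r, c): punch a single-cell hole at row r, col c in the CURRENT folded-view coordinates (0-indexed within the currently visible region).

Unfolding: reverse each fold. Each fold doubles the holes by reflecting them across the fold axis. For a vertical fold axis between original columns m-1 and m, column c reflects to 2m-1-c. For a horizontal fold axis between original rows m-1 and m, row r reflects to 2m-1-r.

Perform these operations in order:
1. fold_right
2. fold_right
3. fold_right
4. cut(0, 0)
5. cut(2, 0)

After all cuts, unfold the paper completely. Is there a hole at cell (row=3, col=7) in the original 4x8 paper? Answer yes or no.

Op 1 fold_right: fold axis v@4; visible region now rows[0,4) x cols[4,8) = 4x4
Op 2 fold_right: fold axis v@6; visible region now rows[0,4) x cols[6,8) = 4x2
Op 3 fold_right: fold axis v@7; visible region now rows[0,4) x cols[7,8) = 4x1
Op 4 cut(0, 0): punch at orig (0,7); cuts so far [(0, 7)]; region rows[0,4) x cols[7,8) = 4x1
Op 5 cut(2, 0): punch at orig (2,7); cuts so far [(0, 7), (2, 7)]; region rows[0,4) x cols[7,8) = 4x1
Unfold 1 (reflect across v@7): 4 holes -> [(0, 6), (0, 7), (2, 6), (2, 7)]
Unfold 2 (reflect across v@6): 8 holes -> [(0, 4), (0, 5), (0, 6), (0, 7), (2, 4), (2, 5), (2, 6), (2, 7)]
Unfold 3 (reflect across v@4): 16 holes -> [(0, 0), (0, 1), (0, 2), (0, 3), (0, 4), (0, 5), (0, 6), (0, 7), (2, 0), (2, 1), (2, 2), (2, 3), (2, 4), (2, 5), (2, 6), (2, 7)]
Holes: [(0, 0), (0, 1), (0, 2), (0, 3), (0, 4), (0, 5), (0, 6), (0, 7), (2, 0), (2, 1), (2, 2), (2, 3), (2, 4), (2, 5), (2, 6), (2, 7)]

Answer: no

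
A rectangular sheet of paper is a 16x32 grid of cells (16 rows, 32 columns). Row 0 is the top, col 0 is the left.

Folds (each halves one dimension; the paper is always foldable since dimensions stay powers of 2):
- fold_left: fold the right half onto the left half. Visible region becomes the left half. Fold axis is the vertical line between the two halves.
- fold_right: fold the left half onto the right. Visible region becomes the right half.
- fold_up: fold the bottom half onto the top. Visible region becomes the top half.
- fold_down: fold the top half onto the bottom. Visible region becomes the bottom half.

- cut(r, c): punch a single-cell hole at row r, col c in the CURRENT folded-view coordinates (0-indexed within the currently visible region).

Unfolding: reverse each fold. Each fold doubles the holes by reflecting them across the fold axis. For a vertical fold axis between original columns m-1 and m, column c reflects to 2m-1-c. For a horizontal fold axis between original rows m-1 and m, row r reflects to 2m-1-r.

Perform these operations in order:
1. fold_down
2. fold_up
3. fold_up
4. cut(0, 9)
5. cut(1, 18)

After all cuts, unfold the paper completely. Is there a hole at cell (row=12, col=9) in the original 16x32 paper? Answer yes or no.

Answer: yes

Derivation:
Op 1 fold_down: fold axis h@8; visible region now rows[8,16) x cols[0,32) = 8x32
Op 2 fold_up: fold axis h@12; visible region now rows[8,12) x cols[0,32) = 4x32
Op 3 fold_up: fold axis h@10; visible region now rows[8,10) x cols[0,32) = 2x32
Op 4 cut(0, 9): punch at orig (8,9); cuts so far [(8, 9)]; region rows[8,10) x cols[0,32) = 2x32
Op 5 cut(1, 18): punch at orig (9,18); cuts so far [(8, 9), (9, 18)]; region rows[8,10) x cols[0,32) = 2x32
Unfold 1 (reflect across h@10): 4 holes -> [(8, 9), (9, 18), (10, 18), (11, 9)]
Unfold 2 (reflect across h@12): 8 holes -> [(8, 9), (9, 18), (10, 18), (11, 9), (12, 9), (13, 18), (14, 18), (15, 9)]
Unfold 3 (reflect across h@8): 16 holes -> [(0, 9), (1, 18), (2, 18), (3, 9), (4, 9), (5, 18), (6, 18), (7, 9), (8, 9), (9, 18), (10, 18), (11, 9), (12, 9), (13, 18), (14, 18), (15, 9)]
Holes: [(0, 9), (1, 18), (2, 18), (3, 9), (4, 9), (5, 18), (6, 18), (7, 9), (8, 9), (9, 18), (10, 18), (11, 9), (12, 9), (13, 18), (14, 18), (15, 9)]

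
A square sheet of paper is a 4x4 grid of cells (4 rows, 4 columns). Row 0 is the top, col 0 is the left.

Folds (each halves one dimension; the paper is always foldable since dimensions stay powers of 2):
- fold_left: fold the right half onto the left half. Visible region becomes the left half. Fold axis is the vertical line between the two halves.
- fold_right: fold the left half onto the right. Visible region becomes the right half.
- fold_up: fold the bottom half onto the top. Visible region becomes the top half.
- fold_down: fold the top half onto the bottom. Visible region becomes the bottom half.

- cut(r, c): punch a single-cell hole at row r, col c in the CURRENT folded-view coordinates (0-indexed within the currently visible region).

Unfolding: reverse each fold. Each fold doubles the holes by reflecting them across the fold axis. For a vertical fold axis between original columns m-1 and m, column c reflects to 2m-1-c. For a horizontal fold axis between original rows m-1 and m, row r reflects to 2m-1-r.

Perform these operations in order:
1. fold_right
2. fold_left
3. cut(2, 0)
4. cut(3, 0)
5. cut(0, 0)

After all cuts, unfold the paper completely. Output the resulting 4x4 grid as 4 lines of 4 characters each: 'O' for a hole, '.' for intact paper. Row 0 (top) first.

Answer: OOOO
....
OOOO
OOOO

Derivation:
Op 1 fold_right: fold axis v@2; visible region now rows[0,4) x cols[2,4) = 4x2
Op 2 fold_left: fold axis v@3; visible region now rows[0,4) x cols[2,3) = 4x1
Op 3 cut(2, 0): punch at orig (2,2); cuts so far [(2, 2)]; region rows[0,4) x cols[2,3) = 4x1
Op 4 cut(3, 0): punch at orig (3,2); cuts so far [(2, 2), (3, 2)]; region rows[0,4) x cols[2,3) = 4x1
Op 5 cut(0, 0): punch at orig (0,2); cuts so far [(0, 2), (2, 2), (3, 2)]; region rows[0,4) x cols[2,3) = 4x1
Unfold 1 (reflect across v@3): 6 holes -> [(0, 2), (0, 3), (2, 2), (2, 3), (3, 2), (3, 3)]
Unfold 2 (reflect across v@2): 12 holes -> [(0, 0), (0, 1), (0, 2), (0, 3), (2, 0), (2, 1), (2, 2), (2, 3), (3, 0), (3, 1), (3, 2), (3, 3)]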